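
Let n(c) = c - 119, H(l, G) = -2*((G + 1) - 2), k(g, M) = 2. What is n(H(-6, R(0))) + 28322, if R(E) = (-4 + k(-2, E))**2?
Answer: 28197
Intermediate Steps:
R(E) = 4 (R(E) = (-4 + 2)**2 = (-2)**2 = 4)
H(l, G) = 2 - 2*G (H(l, G) = -2*((1 + G) - 2) = -2*(-1 + G) = 2 - 2*G)
n(c) = -119 + c
n(H(-6, R(0))) + 28322 = (-119 + (2 - 2*4)) + 28322 = (-119 + (2 - 8)) + 28322 = (-119 - 6) + 28322 = -125 + 28322 = 28197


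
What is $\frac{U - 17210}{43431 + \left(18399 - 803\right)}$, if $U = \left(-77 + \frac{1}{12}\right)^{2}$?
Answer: $- \frac{1626311}{8787888} \approx -0.18506$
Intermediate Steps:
$U = \frac{851929}{144}$ ($U = \left(-77 + \frac{1}{12}\right)^{2} = \left(- \frac{923}{12}\right)^{2} = \frac{851929}{144} \approx 5916.2$)
$\frac{U - 17210}{43431 + \left(18399 - 803\right)} = \frac{\frac{851929}{144} - 17210}{43431 + \left(18399 - 803\right)} = - \frac{1626311}{144 \left(43431 + 17596\right)} = - \frac{1626311}{144 \cdot 61027} = \left(- \frac{1626311}{144}\right) \frac{1}{61027} = - \frac{1626311}{8787888}$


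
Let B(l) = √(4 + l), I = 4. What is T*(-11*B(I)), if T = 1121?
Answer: -24662*√2 ≈ -34877.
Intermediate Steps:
T*(-11*B(I)) = 1121*(-11*√(4 + 4)) = 1121*(-22*√2) = -24662*√2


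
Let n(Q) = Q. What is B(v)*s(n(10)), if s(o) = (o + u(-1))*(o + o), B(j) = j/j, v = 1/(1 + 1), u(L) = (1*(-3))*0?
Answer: 200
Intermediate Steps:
u(L) = 0 (u(L) = -3*0 = 0)
v = 1/2 ≈ 0.50000
B(j) = 1
s(o) = 2*o**2 (s(o) = (o + 0)*(o + o) = o*(2*o) = 2*o**2)
B(v)*s(n(10)) = 1*(2*10**2) = 1*(2*100) = 1*200 = 200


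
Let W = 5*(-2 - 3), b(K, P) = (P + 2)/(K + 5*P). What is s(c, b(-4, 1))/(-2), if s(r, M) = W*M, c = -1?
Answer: 75/2 ≈ 37.500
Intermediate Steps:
b(K, P) = (2 + P)/(K + 5*P)
W = -25 (W = 5*(-5) = -25)
s(r, M) = -25*M
s(c, b(-4, 1))/(-2) = -25*(2 + 1)/(-4 + 5*1)/(-2) = -25*3/(-4 + 5)*(-½) = -25*3/1*(-½) = -25*3*(-½) = -75*(-½) = 75/2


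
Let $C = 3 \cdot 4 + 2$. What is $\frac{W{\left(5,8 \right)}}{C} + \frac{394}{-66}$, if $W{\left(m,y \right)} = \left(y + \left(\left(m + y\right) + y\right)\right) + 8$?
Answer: $- \frac{1537}{462} \approx -3.3268$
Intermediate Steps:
$C = 14$ ($C = 12 + 2 = 14$)
$W{\left(m,y \right)} = 8 + m + 3 y$ ($W{\left(m,y \right)} = \left(y + \left(m + 2 y\right)\right) + 8 = \left(m + 3 y\right) + 8 = 8 + m + 3 y$)
$\frac{W{\left(5,8 \right)}}{C} + \frac{394}{-66} = \frac{8 + 5 + 3 \cdot 8}{14} + \frac{394}{-66} = \left(8 + 5 + 24\right) \frac{1}{14} + 394 \left(- \frac{1}{66}\right) = 37 \cdot \frac{1}{14} - \frac{197}{33} = \frac{37}{14} - \frac{197}{33} = - \frac{1537}{462}$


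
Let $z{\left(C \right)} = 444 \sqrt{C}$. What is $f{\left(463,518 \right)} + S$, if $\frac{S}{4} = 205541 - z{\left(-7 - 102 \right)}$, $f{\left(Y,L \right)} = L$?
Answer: $822682 - 1776 i \sqrt{109} \approx 8.2268 \cdot 10^{5} - 18542.0 i$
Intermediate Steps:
$S = 822164 - 1776 i \sqrt{109}$ ($S = 4 \left(205541 - 444 \sqrt{-7 - 102}\right) = 4 \left(205541 - 444 \sqrt{-109}\right) = 4 \left(205541 - 444 i \sqrt{109}\right) = 822164 - 1776 i \sqrt{109} \approx 8.2216 \cdot 10^{5} - 18542.0 i$)
$f{\left(463,518 \right)} + S = 518 + \left(822164 - 1776 i \sqrt{109}\right) = 822682 - 1776 i \sqrt{109}$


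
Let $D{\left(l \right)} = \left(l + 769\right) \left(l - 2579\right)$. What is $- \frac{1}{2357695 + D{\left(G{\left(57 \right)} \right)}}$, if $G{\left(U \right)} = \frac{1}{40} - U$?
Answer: $- \frac{1600}{769303841} \approx -2.0798 \cdot 10^{-6}$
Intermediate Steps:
$G{\left(U \right)} = \frac{1}{40} - U$
$D{\left(l \right)} = \left(-2579 + l\right) \left(769 + l\right)$ ($D{\left(l \right)} = \left(769 + l\right) \left(-2579 + l\right) = \left(-2579 + l\right) \left(769 + l\right)$)
$- \frac{1}{2357695 + D{\left(G{\left(57 \right)} \right)}} = - \frac{1}{2357695 - \left(1983251 - \left(\frac{1}{40} - 57\right)^{2} + 1810 \left(\frac{1}{40} - 57\right)\right)} = - \frac{1}{2357695 - \left(\frac{7520505}{4} - \frac{5193841}{1600}\right)} = - \frac{1}{2357695 + \left(-1983251 + \frac{5193841}{1600} + \frac{412499}{4}\right)} = - \frac{1}{2357695 - \frac{3003008159}{1600}} = - \frac{1}{\frac{769303841}{1600}} = \left(-1\right) \frac{1600}{769303841} = - \frac{1600}{769303841}$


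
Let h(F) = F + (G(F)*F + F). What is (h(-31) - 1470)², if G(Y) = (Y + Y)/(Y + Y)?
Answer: 2442969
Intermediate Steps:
G(Y) = 1 (G(Y) = (2*Y)/((2*Y)) = (2*Y)*(1/(2*Y)) = 1)
h(F) = 3*F (h(F) = F + (1*F + F) = F + (F + F) = F + 2*F = 3*F)
(h(-31) - 1470)² = (3*(-31) - 1470)² = (-93 - 1470)² = (-1563)² = 2442969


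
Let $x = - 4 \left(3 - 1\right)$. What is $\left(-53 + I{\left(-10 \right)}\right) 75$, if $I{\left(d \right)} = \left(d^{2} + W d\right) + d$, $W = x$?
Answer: $8775$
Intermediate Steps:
$x = -8$ ($x = \left(-4\right) 2 = -8$)
$W = -8$
$I{\left(d \right)} = d^{2} - 7 d$ ($I{\left(d \right)} = \left(d^{2} - 8 d\right) + d = d^{2} - 7 d$)
$\left(-53 + I{\left(-10 \right)}\right) 75 = \left(-53 - 10 \left(-7 - 10\right)\right) 75 = \left(-53 - -170\right) 75 = \left(-53 + 170\right) 75 = 117 \cdot 75 = 8775$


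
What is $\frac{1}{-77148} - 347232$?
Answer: $- \frac{26788254337}{77148} \approx -3.4723 \cdot 10^{5}$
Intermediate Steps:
$\frac{1}{-77148} - 347232 = - \frac{1}{77148} - 347232 = - \frac{26788254337}{77148}$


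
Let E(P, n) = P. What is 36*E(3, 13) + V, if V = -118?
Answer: -10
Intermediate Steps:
36*E(3, 13) + V = 36*3 - 118 = 108 - 118 = -10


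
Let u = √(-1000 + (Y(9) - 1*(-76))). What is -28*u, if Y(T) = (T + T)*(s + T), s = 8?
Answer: -28*I*√618 ≈ -696.07*I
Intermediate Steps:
Y(T) = 2*T*(8 + T) (Y(T) = (T + T)*(8 + T) = (2*T)*(8 + T) = 2*T*(8 + T))
u = I*√618 (u = √(-1000 + (2*9*(8 + 9) - 1*(-76))) = √(-1000 + (2*9*17 + 76)) = √(-1000 + (306 + 76)) = √(-1000 + 382) = √(-618) = I*√618 ≈ 24.86*I)
-28*u = -28*I*√618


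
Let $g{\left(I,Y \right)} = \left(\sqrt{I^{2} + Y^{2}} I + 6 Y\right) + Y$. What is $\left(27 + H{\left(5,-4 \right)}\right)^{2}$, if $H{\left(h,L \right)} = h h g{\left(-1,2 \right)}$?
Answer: $145254 - 18850 \sqrt{5} \approx 1.031 \cdot 10^{5}$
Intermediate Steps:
$g{\left(I,Y \right)} = 7 Y + I \sqrt{I^{2} + Y^{2}}$ ($g{\left(I,Y \right)} = \left(I \sqrt{I^{2} + Y^{2}} + 6 Y\right) + Y = \left(6 Y + I \sqrt{I^{2} + Y^{2}}\right) + Y = 7 Y + I \sqrt{I^{2} + Y^{2}}$)
$H{\left(h,L \right)} = h^{2} \left(14 - \sqrt{5}\right)$ ($H{\left(h,L \right)} = h h \left(7 \cdot 2 - \sqrt{\left(-1\right)^{2} + 2^{2}}\right) = h^{2} \left(14 - \sqrt{1 + 4}\right) = h^{2} \left(14 - \sqrt{5}\right)$)
$\left(27 + H{\left(5,-4 \right)}\right)^{2} = \left(27 + 5^{2} \left(14 - \sqrt{5}\right)\right)^{2} = \left(27 + 25 \left(14 - \sqrt{5}\right)\right)^{2} = \left(27 + \left(350 - 25 \sqrt{5}\right)\right)^{2} = \left(377 - 25 \sqrt{5}\right)^{2}$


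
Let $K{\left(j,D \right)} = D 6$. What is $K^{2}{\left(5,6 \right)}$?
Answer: $1296$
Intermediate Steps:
$K{\left(j,D \right)} = 6 D$
$K^{2}{\left(5,6 \right)} = \left(6 \cdot 6\right)^{2} = 36^{2} = 1296$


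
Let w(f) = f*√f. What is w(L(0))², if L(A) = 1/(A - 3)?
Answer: -1/27 ≈ -0.037037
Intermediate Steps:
L(A) = 1/(-3 + A)
w(f) = f^(3/2)
w(L(0))² = ((1/(-3 + 0))^(3/2))² = ((1/(-3))^(3/2))² = ((-⅓)^(3/2))² = (-I*√3/9)² = -1/27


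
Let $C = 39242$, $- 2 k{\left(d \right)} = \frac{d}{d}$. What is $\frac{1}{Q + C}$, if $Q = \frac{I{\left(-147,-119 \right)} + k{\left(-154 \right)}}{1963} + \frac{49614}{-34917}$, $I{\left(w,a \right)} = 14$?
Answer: $\frac{45694714}{1793087352853} \approx 2.5484 \cdot 10^{-5}$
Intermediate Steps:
$k{\left(d \right)} = - \frac{1}{2}$ ($k{\left(d \right)} = - \frac{d \frac{1}{d}}{2} = \left(- \frac{1}{2}\right) 1 = - \frac{1}{2}$)
$Q = - \frac{64613935}{45694714}$ ($Q = \frac{14 - \frac{1}{2}}{1963} + \frac{49614}{-34917} = \frac{27}{2} \cdot \frac{1}{1963} + 49614 \left(- \frac{1}{34917}\right) = \frac{27}{3926} - \frac{16538}{11639} = - \frac{64613935}{45694714} \approx -1.414$)
$\frac{1}{Q + C} = \frac{1}{- \frac{64613935}{45694714} + 39242} = \frac{1}{\frac{1793087352853}{45694714}} = \frac{45694714}{1793087352853}$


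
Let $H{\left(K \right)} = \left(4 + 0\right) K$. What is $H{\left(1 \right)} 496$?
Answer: $1984$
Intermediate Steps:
$H{\left(K \right)} = 4 K$
$H{\left(1 \right)} 496 = 4 \cdot 1 \cdot 496 = 4 \cdot 496 = 1984$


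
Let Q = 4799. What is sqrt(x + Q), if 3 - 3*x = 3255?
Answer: sqrt(3715) ≈ 60.951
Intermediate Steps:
x = -1084 (x = 1 - 1/3*3255 = 1 - 1085 = -1084)
sqrt(x + Q) = sqrt(-1084 + 4799) = sqrt(3715)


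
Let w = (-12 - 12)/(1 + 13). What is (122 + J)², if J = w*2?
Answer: 688900/49 ≈ 14059.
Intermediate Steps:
w = -12/7 (w = -24/14 = -24*1/14 = -12/7 ≈ -1.7143)
J = -24/7 (J = -12/7*2 = -24/7 ≈ -3.4286)
(122 + J)² = (122 - 24/7)² = (830/7)² = 688900/49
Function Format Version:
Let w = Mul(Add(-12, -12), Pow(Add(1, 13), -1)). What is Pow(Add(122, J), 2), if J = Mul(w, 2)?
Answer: Rational(688900, 49) ≈ 14059.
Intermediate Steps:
w = Rational(-12, 7) (w = Mul(-24, Pow(14, -1)) = Mul(-24, Rational(1, 14)) = Rational(-12, 7) ≈ -1.7143)
J = Rational(-24, 7) (J = Mul(Rational(-12, 7), 2) = Rational(-24, 7) ≈ -3.4286)
Pow(Add(122, J), 2) = Pow(Add(122, Rational(-24, 7)), 2) = Pow(Rational(830, 7), 2) = Rational(688900, 49)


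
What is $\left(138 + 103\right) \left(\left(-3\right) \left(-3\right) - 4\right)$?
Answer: $1205$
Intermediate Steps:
$\left(138 + 103\right) \left(\left(-3\right) \left(-3\right) - 4\right) = 241 \left(9 - 4\right) = 241 \cdot 5 = 1205$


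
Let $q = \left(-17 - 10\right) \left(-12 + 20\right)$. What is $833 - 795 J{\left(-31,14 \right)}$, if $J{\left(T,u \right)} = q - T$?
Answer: $147908$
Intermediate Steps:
$q = -216$ ($q = \left(-27\right) 8 = -216$)
$J{\left(T,u \right)} = -216 - T$
$833 - 795 J{\left(-31,14 \right)} = 833 - 795 \left(-216 - -31\right) = 833 - 795 \left(-216 + 31\right) = 833 - -147075 = 833 + 147075 = 147908$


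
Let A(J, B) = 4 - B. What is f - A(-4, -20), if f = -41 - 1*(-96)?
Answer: 31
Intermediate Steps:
f = 55 (f = -41 + 96 = 55)
f - A(-4, -20) = 55 - (4 - 1*(-20)) = 55 - (4 + 20) = 55 - 1*24 = 55 - 24 = 31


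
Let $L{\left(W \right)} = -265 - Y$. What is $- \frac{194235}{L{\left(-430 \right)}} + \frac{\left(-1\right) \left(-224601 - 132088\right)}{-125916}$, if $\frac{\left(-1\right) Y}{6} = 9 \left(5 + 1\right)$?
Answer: $- \frac{24478338911}{7429044} \approx -3295.0$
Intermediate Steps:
$Y = -324$ ($Y = - 6 \cdot 9 \left(5 + 1\right) = - 6 \cdot 9 \cdot 6 = \left(-6\right) 54 = -324$)
$L{\left(W \right)} = 59$ ($L{\left(W \right)} = -265 - -324 = -265 + 324 = 59$)
$- \frac{194235}{L{\left(-430 \right)}} + \frac{\left(-1\right) \left(-224601 - 132088\right)}{-125916} = - \frac{194235}{59} + \frac{\left(-1\right) \left(-224601 - 132088\right)}{-125916} = \left(-194235\right) \frac{1}{59} + - (-224601 - 132088) \left(- \frac{1}{125916}\right) = - \frac{194235}{59} + \left(-1\right) \left(-356689\right) \left(- \frac{1}{125916}\right) = - \frac{194235}{59} + 356689 \left(- \frac{1}{125916}\right) = - \frac{194235}{59} - \frac{356689}{125916} = - \frac{24478338911}{7429044}$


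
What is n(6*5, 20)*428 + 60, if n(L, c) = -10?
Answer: -4220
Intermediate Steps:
n(6*5, 20)*428 + 60 = -10*428 + 60 = -4280 + 60 = -4220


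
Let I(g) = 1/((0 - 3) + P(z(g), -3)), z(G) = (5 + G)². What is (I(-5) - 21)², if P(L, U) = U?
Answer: 16129/36 ≈ 448.03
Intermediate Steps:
I(g) = -⅙ (I(g) = 1/((0 - 3) - 3) = 1/(-3 - 3) = 1/(-6) = -⅙)
(I(-5) - 21)² = (-⅙ - 21)² = (-127/6)² = 16129/36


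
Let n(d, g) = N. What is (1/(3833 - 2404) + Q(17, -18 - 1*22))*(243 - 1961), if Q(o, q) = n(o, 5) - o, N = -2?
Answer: 46643700/1429 ≈ 32641.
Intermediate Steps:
n(d, g) = -2
Q(o, q) = -2 - o
(1/(3833 - 2404) + Q(17, -18 - 1*22))*(243 - 1961) = (1/(3833 - 2404) + (-2 - 1*17))*(243 - 1961) = (1/1429 + (-2 - 17))*(-1718) = (1/1429 - 19)*(-1718) = -27150/1429*(-1718) = 46643700/1429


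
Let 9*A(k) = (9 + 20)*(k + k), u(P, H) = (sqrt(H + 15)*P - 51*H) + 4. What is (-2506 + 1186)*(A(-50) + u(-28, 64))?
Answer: 14185600/3 + 36960*sqrt(79) ≈ 5.0570e+6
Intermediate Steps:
u(P, H) = 4 - 51*H + P*sqrt(15 + H) (u(P, H) = (sqrt(15 + H)*P - 51*H) + 4 = (P*sqrt(15 + H) - 51*H) + 4 = (-51*H + P*sqrt(15 + H)) + 4 = 4 - 51*H + P*sqrt(15 + H))
A(k) = 58*k/9 (A(k) = ((9 + 20)*(k + k))/9 = (29*(2*k))/9 = (58*k)/9 = 58*k/9)
(-2506 + 1186)*(A(-50) + u(-28, 64)) = (-2506 + 1186)*((58/9)*(-50) + (4 - 51*64 - 28*sqrt(15 + 64))) = -1320*(-2900/9 + (4 - 3264 - 28*sqrt(79))) = -1320*(-2900/9 + (-3260 - 28*sqrt(79))) = -1320*(-32240/9 - 28*sqrt(79)) = 14185600/3 + 36960*sqrt(79)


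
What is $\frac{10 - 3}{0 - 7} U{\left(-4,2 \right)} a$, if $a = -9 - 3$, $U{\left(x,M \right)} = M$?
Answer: $24$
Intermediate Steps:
$a = -12$
$\frac{10 - 3}{0 - 7} U{\left(-4,2 \right)} a = \frac{10 - 3}{0 - 7} \cdot 2 \left(-12\right) = \frac{7}{-7} \cdot 2 \left(-12\right) = 7 \left(- \frac{1}{7}\right) 2 \left(-12\right) = \left(-1\right) 2 \left(-12\right) = \left(-2\right) \left(-12\right) = 24$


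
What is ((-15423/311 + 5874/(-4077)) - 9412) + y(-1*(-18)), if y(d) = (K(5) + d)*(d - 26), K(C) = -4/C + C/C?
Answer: -20305394387/2113245 ≈ -9608.6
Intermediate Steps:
K(C) = 1 - 4/C (K(C) = -4/C + 1 = 1 - 4/C)
y(d) = (-26 + d)*(⅕ + d) (y(d) = ((-4 + 5)/5 + d)*(d - 26) = ((⅕)*1 + d)*(-26 + d) = (⅕ + d)*(-26 + d) = (-26 + d)*(⅕ + d))
((-15423/311 + 5874/(-4077)) - 9412) + y(-1*(-18)) = ((-15423/311 + 5874/(-4077)) - 9412) + (-26/5 + (-1*(-18))² - (-129)*(-18)/5) = ((-15423*1/311 + 5874*(-1/4077)) - 9412) + (-26/5 + 18² - 129/5*18) = ((-15423/311 - 1958/1359) - 9412) + (-26/5 + 324 - 2322/5) = (-21568795/422649 - 9412) - 728/5 = -3999541183/422649 - 728/5 = -20305394387/2113245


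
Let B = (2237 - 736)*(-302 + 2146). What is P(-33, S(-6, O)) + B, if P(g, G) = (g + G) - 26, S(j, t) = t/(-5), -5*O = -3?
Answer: 69194622/25 ≈ 2.7678e+6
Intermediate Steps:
O = 3/5 (O = -1/5*(-3) = 3/5 ≈ 0.60000)
S(j, t) = -t/5 (S(j, t) = t*(-1/5) = -t/5)
P(g, G) = -26 + G + g (P(g, G) = (G + g) - 26 = -26 + G + g)
B = 2767844 (B = 1501*1844 = 2767844)
P(-33, S(-6, O)) + B = (-26 - 1/5*3/5 - 33) + 2767844 = (-26 - 3/25 - 33) + 2767844 = -1478/25 + 2767844 = 69194622/25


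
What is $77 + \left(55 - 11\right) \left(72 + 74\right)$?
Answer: $6501$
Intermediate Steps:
$77 + \left(55 - 11\right) \left(72 + 74\right) = 77 + \left(55 - 11\right) 146 = 77 + 44 \cdot 146 = 77 + 6424 = 6501$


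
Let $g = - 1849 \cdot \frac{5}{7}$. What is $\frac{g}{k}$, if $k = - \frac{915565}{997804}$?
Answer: $\frac{1844939596}{1281791} \approx 1439.3$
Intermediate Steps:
$k = - \frac{915565}{997804}$ ($k = \left(-915565\right) \frac{1}{997804} = - \frac{915565}{997804} \approx -0.91758$)
$g = - \frac{9245}{7}$ ($g = - 1849 \cdot 5 \cdot \frac{1}{7} = \left(-1849\right) \frac{5}{7} = - \frac{9245}{7} \approx -1320.7$)
$\frac{g}{k} = - \frac{9245}{7 \left(- \frac{915565}{997804}\right)} = \left(- \frac{9245}{7}\right) \left(- \frac{997804}{915565}\right) = \frac{1844939596}{1281791}$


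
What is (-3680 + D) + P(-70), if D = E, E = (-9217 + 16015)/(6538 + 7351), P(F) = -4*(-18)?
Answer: -50104714/13889 ≈ -3607.5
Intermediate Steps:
P(F) = 72
E = 6798/13889 ≈ 0.48945
D = 6798/13889 ≈ 0.48945
(-3680 + D) + P(-70) = (-3680 + 6798/13889) + 72 = -51104722/13889 + 72 = -50104714/13889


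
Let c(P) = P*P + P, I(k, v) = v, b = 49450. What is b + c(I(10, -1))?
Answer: 49450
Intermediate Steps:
c(P) = P + P² (c(P) = P² + P = P + P²)
b + c(I(10, -1)) = 49450 - (1 - 1) = 49450 - 1*0 = 49450 + 0 = 49450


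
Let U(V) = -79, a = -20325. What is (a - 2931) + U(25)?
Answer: -23335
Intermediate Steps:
(a - 2931) + U(25) = (-20325 - 2931) - 79 = -23256 - 79 = -23335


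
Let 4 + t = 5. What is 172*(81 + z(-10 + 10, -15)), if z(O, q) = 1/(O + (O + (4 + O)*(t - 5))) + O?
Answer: 55685/4 ≈ 13921.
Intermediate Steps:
t = 1 (t = -4 + 5 = 1)
z(O, q) = O + 1/(-16 - 2*O) (z(O, q) = 1/(O + (O + (4 + O)*(1 - 5))) + O = 1/(O + (O + (4 + O)*(-4))) + O = 1/(O + (O + (-16 - 4*O))) + O = 1/(O + (-16 - 3*O)) + O = 1/(-16 - 2*O) + O = O + 1/(-16 - 2*O))
172*(81 + z(-10 + 10, -15)) = 172*(81 + (-1/2 + (-10 + 10)**2 + 8*(-10 + 10))/(8 + (-10 + 10))) = 172*(81 + (-1/2 + 0**2 + 8*0)/(8 + 0)) = 172*(81 + (-1/2 + 0 + 0)/8) = 172*(81 + (1/8)*(-1/2)) = 172*(81 - 1/16) = 172*(1295/16) = 55685/4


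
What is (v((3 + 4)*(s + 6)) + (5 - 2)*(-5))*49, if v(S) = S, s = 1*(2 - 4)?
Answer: 637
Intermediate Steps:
s = -2 (s = 1*(-2) = -2)
(v((3 + 4)*(s + 6)) + (5 - 2)*(-5))*49 = ((3 + 4)*(-2 + 6) + (5 - 2)*(-5))*49 = (7*4 + 3*(-5))*49 = (28 - 15)*49 = 13*49 = 637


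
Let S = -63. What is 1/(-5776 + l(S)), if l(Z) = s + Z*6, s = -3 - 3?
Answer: -1/6160 ≈ -0.00016234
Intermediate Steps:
s = -6
l(Z) = -6 + 6*Z (l(Z) = -6 + Z*6 = -6 + 6*Z)
1/(-5776 + l(S)) = 1/(-5776 + (-6 + 6*(-63))) = 1/(-5776 + (-6 - 378)) = 1/(-5776 - 384) = 1/(-6160) = -1/6160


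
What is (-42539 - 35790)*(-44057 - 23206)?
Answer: 5268643527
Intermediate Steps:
(-42539 - 35790)*(-44057 - 23206) = -78329*(-67263) = 5268643527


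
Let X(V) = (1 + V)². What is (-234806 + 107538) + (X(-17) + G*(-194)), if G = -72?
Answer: -113044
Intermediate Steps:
(-234806 + 107538) + (X(-17) + G*(-194)) = (-234806 + 107538) + ((1 - 17)² - 72*(-194)) = -127268 + ((-16)² + 13968) = -127268 + (256 + 13968) = -127268 + 14224 = -113044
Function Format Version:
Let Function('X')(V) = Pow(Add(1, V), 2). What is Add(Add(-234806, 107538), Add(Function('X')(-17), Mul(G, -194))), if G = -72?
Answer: -113044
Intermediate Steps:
Add(Add(-234806, 107538), Add(Function('X')(-17), Mul(G, -194))) = Add(Add(-234806, 107538), Add(Pow(Add(1, -17), 2), Mul(-72, -194))) = Add(-127268, Add(Pow(-16, 2), 13968)) = Add(-127268, Add(256, 13968)) = Add(-127268, 14224) = -113044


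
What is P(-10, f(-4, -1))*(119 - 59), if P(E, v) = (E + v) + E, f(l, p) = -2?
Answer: -1320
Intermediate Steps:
P(E, v) = v + 2*E
P(-10, f(-4, -1))*(119 - 59) = (-2 + 2*(-10))*(119 - 59) = (-2 - 20)*60 = -22*60 = -1320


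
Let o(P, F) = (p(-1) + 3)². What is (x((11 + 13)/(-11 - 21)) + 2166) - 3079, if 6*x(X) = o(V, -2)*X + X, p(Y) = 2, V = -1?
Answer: -3665/4 ≈ -916.25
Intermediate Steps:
o(P, F) = 25 (o(P, F) = (2 + 3)² = 5² = 25)
x(X) = 13*X/3 (x(X) = (25*X + X)/6 = (26*X)/6 = 13*X/3)
(x((11 + 13)/(-11 - 21)) + 2166) - 3079 = (13*((11 + 13)/(-11 - 21))/3 + 2166) - 3079 = (13*(24/(-32))/3 + 2166) - 3079 = (13*(24*(-1/32))/3 + 2166) - 3079 = ((13/3)*(-¾) + 2166) - 3079 = (-13/4 + 2166) - 3079 = 8651/4 - 3079 = -3665/4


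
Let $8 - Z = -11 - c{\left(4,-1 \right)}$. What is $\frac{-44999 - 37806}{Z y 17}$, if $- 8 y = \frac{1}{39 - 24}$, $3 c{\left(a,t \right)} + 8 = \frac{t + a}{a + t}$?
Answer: $\frac{596196}{17} \approx 35070.0$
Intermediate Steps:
$c{\left(a,t \right)} = - \frac{7}{3}$ ($c{\left(a,t \right)} = - \frac{8}{3} + \frac{\left(t + a\right) \frac{1}{a + t}}{3} = - \frac{8}{3} + \frac{\left(a + t\right) \frac{1}{a + t}}{3} = - \frac{8}{3} + \frac{1}{3} \cdot 1 = - \frac{8}{3} + \frac{1}{3} = - \frac{7}{3}$)
$Z = \frac{50}{3}$ ($Z = 8 - \left(-11 - - \frac{7}{3}\right) = 8 - \left(-11 + \frac{7}{3}\right) = 8 - - \frac{26}{3} = 8 + \frac{26}{3} = \frac{50}{3} \approx 16.667$)
$y = - \frac{1}{120}$ ($y = - \frac{1}{8 \left(39 - 24\right)} = - \frac{1}{8 \cdot 15} = \left(- \frac{1}{8}\right) \frac{1}{15} = - \frac{1}{120} \approx -0.0083333$)
$\frac{-44999 - 37806}{Z y 17} = \frac{-44999 - 37806}{\frac{50}{3} \left(- \frac{1}{120}\right) 17} = - \frac{82805}{\left(- \frac{5}{36}\right) 17} = - \frac{82805}{- \frac{85}{36}} = \left(-82805\right) \left(- \frac{36}{85}\right) = \frac{596196}{17}$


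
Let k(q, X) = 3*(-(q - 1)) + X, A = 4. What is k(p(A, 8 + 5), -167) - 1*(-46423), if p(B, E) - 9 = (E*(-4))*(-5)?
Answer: 45452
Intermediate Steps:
p(B, E) = 9 + 20*E (p(B, E) = 9 + (E*(-4))*(-5) = 9 - 4*E*(-5) = 9 + 20*E)
k(q, X) = 3 + X - 3*q (k(q, X) = 3*(-(-1 + q)) + X = 3*(1 - q) + X = (3 - 3*q) + X = 3 + X - 3*q)
k(p(A, 8 + 5), -167) - 1*(-46423) = (3 - 167 - 3*(9 + 20*(8 + 5))) - 1*(-46423) = (3 - 167 - 3*(9 + 20*13)) + 46423 = (3 - 167 - 3*(9 + 260)) + 46423 = (3 - 167 - 3*269) + 46423 = (3 - 167 - 807) + 46423 = -971 + 46423 = 45452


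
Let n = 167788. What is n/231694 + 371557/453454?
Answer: 81085833655/52531285538 ≈ 1.5436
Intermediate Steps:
n/231694 + 371557/453454 = 167788/231694 + 371557/453454 = 167788*(1/231694) + 371557*(1/453454) = 83894/115847 + 371557/453454 = 81085833655/52531285538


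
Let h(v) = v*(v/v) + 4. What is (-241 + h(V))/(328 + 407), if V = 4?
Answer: -233/735 ≈ -0.31701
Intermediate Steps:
h(v) = 4 + v (h(v) = v*1 + 4 = v + 4 = 4 + v)
(-241 + h(V))/(328 + 407) = (-241 + (4 + 4))/(328 + 407) = (-241 + 8)/735 = -233*1/735 = -233/735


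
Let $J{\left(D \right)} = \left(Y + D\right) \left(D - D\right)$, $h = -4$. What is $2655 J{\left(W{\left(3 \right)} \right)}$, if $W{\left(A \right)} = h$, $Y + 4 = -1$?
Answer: $0$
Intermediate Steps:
$Y = -5$ ($Y = -4 - 1 = -5$)
$W{\left(A \right)} = -4$
$J{\left(D \right)} = 0$ ($J{\left(D \right)} = \left(-5 + D\right) \left(D - D\right) = \left(-5 + D\right) 0 = 0$)
$2655 J{\left(W{\left(3 \right)} \right)} = 2655 \cdot 0 = 0$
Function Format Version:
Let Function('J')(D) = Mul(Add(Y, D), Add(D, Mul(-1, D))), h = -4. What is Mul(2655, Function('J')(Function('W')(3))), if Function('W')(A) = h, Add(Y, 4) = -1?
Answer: 0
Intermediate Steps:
Y = -5 (Y = Add(-4, -1) = -5)
Function('W')(A) = -4
Function('J')(D) = 0 (Function('J')(D) = Mul(Add(-5, D), Add(D, Mul(-1, D))) = Mul(Add(-5, D), 0) = 0)
Mul(2655, Function('J')(Function('W')(3))) = Mul(2655, 0) = 0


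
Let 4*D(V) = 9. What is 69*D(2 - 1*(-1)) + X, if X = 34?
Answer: 757/4 ≈ 189.25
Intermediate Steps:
D(V) = 9/4 (D(V) = (1/4)*9 = 9/4)
69*D(2 - 1*(-1)) + X = 69*(9/4) + 34 = 621/4 + 34 = 757/4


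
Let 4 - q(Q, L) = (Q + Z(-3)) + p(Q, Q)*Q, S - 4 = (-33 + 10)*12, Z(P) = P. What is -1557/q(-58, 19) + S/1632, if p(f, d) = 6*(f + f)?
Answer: -30961/241818 ≈ -0.12803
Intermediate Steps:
p(f, d) = 12*f (p(f, d) = 6*(2*f) = 12*f)
S = -272 (S = 4 + (-33 + 10)*12 = 4 - 23*12 = 4 - 276 = -272)
q(Q, L) = 7 - Q - 12*Q**2 (q(Q, L) = 4 - ((Q - 3) + (12*Q)*Q) = 4 - ((-3 + Q) + 12*Q**2) = 4 - (-3 + Q + 12*Q**2) = 4 + (3 - Q - 12*Q**2) = 7 - Q - 12*Q**2)
-1557/q(-58, 19) + S/1632 = -1557/(7 - 1*(-58) - 12*(-58)**2) - 272/1632 = -1557/(7 + 58 - 12*3364) - 272*1/1632 = -1557/(7 + 58 - 40368) - 1/6 = -1557/(-40303) - 1/6 = -1557*(-1/40303) - 1/6 = 1557/40303 - 1/6 = -30961/241818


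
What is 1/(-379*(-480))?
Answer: 1/181920 ≈ 5.4969e-6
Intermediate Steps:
1/(-379*(-480)) = 1/181920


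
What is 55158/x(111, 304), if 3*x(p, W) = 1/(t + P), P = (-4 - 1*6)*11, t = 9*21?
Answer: 13072446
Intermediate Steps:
t = 189
P = -110 (P = (-4 - 6)*11 = -10*11 = -110)
x(p, W) = 1/237 (x(p, W) = 1/(3*(189 - 110)) = (⅓)/79 = (⅓)*(1/79) = 1/237)
55158/x(111, 304) = 55158/(1/237) = 55158*237 = 13072446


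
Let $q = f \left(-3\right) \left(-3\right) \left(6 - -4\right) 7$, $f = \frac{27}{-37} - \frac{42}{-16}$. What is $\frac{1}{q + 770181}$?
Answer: $\frac{148}{114163503} \approx 1.2964 \cdot 10^{-6}$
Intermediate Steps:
$f = \frac{561}{296}$ ($f = 27 \left(- \frac{1}{37}\right) - - \frac{21}{8} = - \frac{27}{37} + \frac{21}{8} = \frac{561}{296} \approx 1.8953$)
$q = \frac{176715}{148}$ ($q = \frac{561 \left(-3\right) \left(-3\right) \left(6 - -4\right)}{296} \cdot 7 = \frac{561 \cdot 9 \left(6 + 4\right)}{296} \cdot 7 = \frac{561 \cdot 9 \cdot 10}{296} \cdot 7 = \frac{561}{296} \cdot 90 \cdot 7 = \frac{25245}{148} \cdot 7 = \frac{176715}{148} \approx 1194.0$)
$\frac{1}{q + 770181} = \frac{1}{\frac{176715}{148} + 770181} = \frac{1}{\frac{114163503}{148}} = \frac{148}{114163503}$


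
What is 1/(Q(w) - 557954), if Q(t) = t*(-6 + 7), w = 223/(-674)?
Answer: -674/376061219 ≈ -1.7923e-6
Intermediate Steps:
w = -223/674 (w = 223*(-1/674) = -223/674 ≈ -0.33086)
Q(t) = t (Q(t) = t*1 = t)
1/(Q(w) - 557954) = 1/(-223/674 - 557954) = 1/(-376061219/674) = -674/376061219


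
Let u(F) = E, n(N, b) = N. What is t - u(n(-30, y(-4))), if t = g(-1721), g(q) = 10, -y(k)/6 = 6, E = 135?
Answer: -125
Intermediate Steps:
y(k) = -36 (y(k) = -6*6 = -36)
u(F) = 135
t = 10
t - u(n(-30, y(-4))) = 10 - 1*135 = 10 - 135 = -125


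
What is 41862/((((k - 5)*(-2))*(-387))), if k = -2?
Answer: -6977/903 ≈ -7.7265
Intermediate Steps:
41862/((((k - 5)*(-2))*(-387))) = 41862/((((-2 - 5)*(-2))*(-387))) = 41862/((-7*(-2)*(-387))) = 41862/((14*(-387))) = 41862/(-5418) = 41862*(-1/5418) = -6977/903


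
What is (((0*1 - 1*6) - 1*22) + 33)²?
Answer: 25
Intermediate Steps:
(((0*1 - 1*6) - 1*22) + 33)² = (((0 - 6) - 22) + 33)² = ((-6 - 22) + 33)² = (-28 + 33)² = 5² = 25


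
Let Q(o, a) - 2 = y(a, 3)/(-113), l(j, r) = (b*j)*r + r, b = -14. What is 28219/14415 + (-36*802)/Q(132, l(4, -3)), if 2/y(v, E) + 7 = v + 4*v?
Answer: -6410813105711/444140565 ≈ -14434.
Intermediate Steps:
y(v, E) = 2/(-7 + 5*v) (y(v, E) = 2/(-7 + (v + 4*v)) = 2/(-7 + 5*v))
l(j, r) = r - 14*j*r (l(j, r) = (-14*j)*r + r = -14*j*r + r = r - 14*j*r)
Q(o, a) = 2 - 2/(113*(-7 + 5*a)) (Q(o, a) = 2 + (2/(-7 + 5*a))/(-113) = 2 + (2/(-7 + 5*a))*(-1/113) = 2 - 2/(113*(-7 + 5*a)))
28219/14415 + (-36*802)/Q(132, l(4, -3)) = 28219/14415 + (-36*802)/((2*(-792 + 565*(-3*(1 - 14*4)))/(113*(-7 + 5*(-3*(1 - 14*4)))))) = 28219*(1/14415) - 28872*113*(-7 + 5*(-3*(1 - 56)))/(2*(-792 + 565*(-3*(1 - 56)))) = 28219/14415 - 28872*113*(-7 + 5*(-3*(-55)))/(2*(-792 + 565*(-3*(-55)))) = 28219/14415 - 28872*113*(-7 + 5*165)/(2*(-792 + 565*165)) = 28219/14415 - 28872*113*(-7 + 825)/(2*(-792 + 93225)) = 28219/14415 - 28872/((2/113)*92433/818) = 28219/14415 - 28872/((2/113)*(1/818)*92433) = 28219/14415 - 28872/92433/46217 = 28219/14415 - 28872*46217/92433 = 28219/14415 - 444792408/30811 = -6410813105711/444140565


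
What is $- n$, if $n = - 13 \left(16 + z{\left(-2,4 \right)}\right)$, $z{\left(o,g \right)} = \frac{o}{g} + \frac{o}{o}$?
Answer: $\frac{429}{2} \approx 214.5$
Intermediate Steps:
$z{\left(o,g \right)} = 1 + \frac{o}{g}$ ($z{\left(o,g \right)} = \frac{o}{g} + 1 = 1 + \frac{o}{g}$)
$n = - \frac{429}{2}$ ($n = - 13 \left(16 + \frac{4 - 2}{4}\right) = - 13 \left(16 + \frac{1}{4} \cdot 2\right) = - 13 \left(16 + \frac{1}{2}\right) = \left(-13\right) \frac{33}{2} = - \frac{429}{2} \approx -214.5$)
$- n = \left(-1\right) \left(- \frac{429}{2}\right) = \frac{429}{2}$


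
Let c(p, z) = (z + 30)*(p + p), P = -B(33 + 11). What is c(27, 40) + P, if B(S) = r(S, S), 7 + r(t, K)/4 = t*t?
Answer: -3936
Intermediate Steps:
r(t, K) = -28 + 4*t² (r(t, K) = -28 + 4*(t*t) = -28 + 4*t²)
B(S) = -28 + 4*S²
P = -7716 (P = -(-28 + 4*(33 + 11)²) = -(-28 + 4*44²) = -(-28 + 4*1936) = -(-28 + 7744) = -1*7716 = -7716)
c(p, z) = 2*p*(30 + z) (c(p, z) = (30 + z)*(2*p) = 2*p*(30 + z))
c(27, 40) + P = 2*27*(30 + 40) - 7716 = 2*27*70 - 7716 = 3780 - 7716 = -3936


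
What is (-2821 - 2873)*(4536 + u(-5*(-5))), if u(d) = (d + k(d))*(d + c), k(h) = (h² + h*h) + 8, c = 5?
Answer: -244990044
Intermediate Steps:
k(h) = 8 + 2*h² (k(h) = (h² + h²) + 8 = 2*h² + 8 = 8 + 2*h²)
u(d) = (5 + d)*(8 + d + 2*d²) (u(d) = (d + (8 + 2*d²))*(d + 5) = (8 + d + 2*d²)*(5 + d) = (5 + d)*(8 + d + 2*d²))
(-2821 - 2873)*(4536 + u(-5*(-5))) = (-2821 - 2873)*(4536 + (40 + 2*(-5*(-5))³ + 11*(-5*(-5))² + 13*(-5*(-5)))) = -5694*(4536 + (40 + 2*25³ + 11*25² + 13*25)) = -5694*(4536 + (40 + 2*15625 + 11*625 + 325)) = -5694*(4536 + (40 + 31250 + 6875 + 325)) = -5694*(4536 + 38490) = -5694*43026 = -244990044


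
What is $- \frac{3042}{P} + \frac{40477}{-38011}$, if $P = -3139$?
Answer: $- \frac{11427841}{119316529} \approx -0.095778$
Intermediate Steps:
$- \frac{3042}{P} + \frac{40477}{-38011} = - \frac{3042}{-3139} + \frac{40477}{-38011} = \left(-3042\right) \left(- \frac{1}{3139}\right) + 40477 \left(- \frac{1}{38011}\right) = \frac{3042}{3139} - \frac{40477}{38011} = - \frac{11427841}{119316529}$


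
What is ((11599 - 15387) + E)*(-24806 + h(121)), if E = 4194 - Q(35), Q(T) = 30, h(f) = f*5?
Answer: -9099576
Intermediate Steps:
h(f) = 5*f
E = 4164 (E = 4194 - 1*30 = 4194 - 30 = 4164)
((11599 - 15387) + E)*(-24806 + h(121)) = ((11599 - 15387) + 4164)*(-24806 + 5*121) = (-3788 + 4164)*(-24806 + 605) = 376*(-24201) = -9099576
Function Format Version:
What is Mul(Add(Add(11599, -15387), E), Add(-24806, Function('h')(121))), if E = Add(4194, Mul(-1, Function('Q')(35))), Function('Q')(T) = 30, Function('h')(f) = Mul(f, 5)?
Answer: -9099576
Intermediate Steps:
Function('h')(f) = Mul(5, f)
E = 4164 (E = Add(4194, Mul(-1, 30)) = Add(4194, -30) = 4164)
Mul(Add(Add(11599, -15387), E), Add(-24806, Function('h')(121))) = Mul(Add(Add(11599, -15387), 4164), Add(-24806, Mul(5, 121))) = Mul(Add(-3788, 4164), Add(-24806, 605)) = Mul(376, -24201) = -9099576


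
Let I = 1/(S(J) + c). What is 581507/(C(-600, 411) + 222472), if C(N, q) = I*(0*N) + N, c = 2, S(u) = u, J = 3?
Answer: 581507/221872 ≈ 2.6209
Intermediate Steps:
I = ⅕ (I = 1/(3 + 2) = 1/5 = ⅕ ≈ 0.20000)
C(N, q) = N (C(N, q) = (0*N)/5 + N = (⅕)*0 + N = 0 + N = N)
581507/(C(-600, 411) + 222472) = 581507/(-600 + 222472) = 581507/221872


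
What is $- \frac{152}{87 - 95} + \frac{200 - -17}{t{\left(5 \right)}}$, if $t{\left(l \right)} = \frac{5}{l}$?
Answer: $236$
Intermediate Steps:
$- \frac{152}{87 - 95} + \frac{200 - -17}{t{\left(5 \right)}} = - \frac{152}{87 - 95} + \frac{200 - -17}{5 \cdot \frac{1}{5}} = - \frac{152}{-8} + \frac{200 + 17}{5 \cdot \frac{1}{5}} = \left(-152\right) \left(- \frac{1}{8}\right) + \frac{217}{1} = 19 + 217 \cdot 1 = 19 + 217 = 236$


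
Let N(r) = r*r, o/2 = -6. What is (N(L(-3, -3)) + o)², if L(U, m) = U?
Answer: 9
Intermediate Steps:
o = -12 (o = 2*(-6) = -12)
N(r) = r²
(N(L(-3, -3)) + o)² = ((-3)² - 12)² = (9 - 12)² = (-3)² = 9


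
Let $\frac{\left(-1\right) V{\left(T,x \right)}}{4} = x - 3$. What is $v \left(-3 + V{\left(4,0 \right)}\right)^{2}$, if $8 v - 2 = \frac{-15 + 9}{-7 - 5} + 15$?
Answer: $\frac{2835}{16} \approx 177.19$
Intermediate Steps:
$V{\left(T,x \right)} = 12 - 4 x$ ($V{\left(T,x \right)} = - 4 \left(x - 3\right) = - 4 \left(-3 + x\right) = 12 - 4 x$)
$v = \frac{35}{16}$ ($v = \frac{1}{4} + \frac{\frac{-15 + 9}{-7 - 5} + 15}{8} = \frac{1}{4} + \frac{- \frac{6}{-12} + 15}{8} = \frac{1}{4} + \frac{\left(-6\right) \left(- \frac{1}{12}\right) + 15}{8} = \frac{1}{4} + \frac{\frac{1}{2} + 15}{8} = \frac{1}{4} + \frac{1}{8} \cdot \frac{31}{2} = \frac{1}{4} + \frac{31}{16} = \frac{35}{16} \approx 2.1875$)
$v \left(-3 + V{\left(4,0 \right)}\right)^{2} = \frac{35 \left(-3 + \left(12 - 0\right)\right)^{2}}{16} = \frac{35 \left(-3 + \left(12 + 0\right)\right)^{2}}{16} = \frac{35 \left(-3 + 12\right)^{2}}{16} = \frac{35 \cdot 9^{2}}{16} = \frac{35}{16} \cdot 81 = \frac{2835}{16}$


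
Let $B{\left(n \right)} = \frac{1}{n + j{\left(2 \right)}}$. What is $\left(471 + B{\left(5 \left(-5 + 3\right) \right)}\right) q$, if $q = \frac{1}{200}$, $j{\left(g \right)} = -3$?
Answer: $\frac{3061}{1300} \approx 2.3546$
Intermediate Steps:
$q = \frac{1}{200} \approx 0.005$
$B{\left(n \right)} = \frac{1}{-3 + n}$ ($B{\left(n \right)} = \frac{1}{n - 3} = \frac{1}{-3 + n}$)
$\left(471 + B{\left(5 \left(-5 + 3\right) \right)}\right) q = \left(471 + \frac{1}{-3 + 5 \left(-5 + 3\right)}\right) \frac{1}{200} = \left(471 + \frac{1}{-3 + 5 \left(-2\right)}\right) \frac{1}{200} = \left(471 + \frac{1}{-3 - 10}\right) \frac{1}{200} = \left(471 + \frac{1}{-13}\right) \frac{1}{200} = \left(471 - \frac{1}{13}\right) \frac{1}{200} = \frac{6122}{13} \cdot \frac{1}{200} = \frac{3061}{1300}$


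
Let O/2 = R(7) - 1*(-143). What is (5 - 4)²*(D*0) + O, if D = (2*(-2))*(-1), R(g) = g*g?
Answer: 384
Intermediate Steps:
R(g) = g²
D = 4 (D = -4*(-1) = 4)
O = 384 (O = 2*(7² - 1*(-143)) = 2*(49 + 143) = 2*192 = 384)
(5 - 4)²*(D*0) + O = (5 - 4)²*(4*0) + 384 = 1²*0 + 384 = 1*0 + 384 = 0 + 384 = 384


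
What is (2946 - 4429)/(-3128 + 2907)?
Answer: 1483/221 ≈ 6.7104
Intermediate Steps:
(2946 - 4429)/(-3128 + 2907) = -1483/(-221) = -1483*(-1/221) = 1483/221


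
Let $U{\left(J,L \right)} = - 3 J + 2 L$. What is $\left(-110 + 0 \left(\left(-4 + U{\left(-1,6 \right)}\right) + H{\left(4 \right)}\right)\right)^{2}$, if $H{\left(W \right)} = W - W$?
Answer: $12100$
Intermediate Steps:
$H{\left(W \right)} = 0$
$\left(-110 + 0 \left(\left(-4 + U{\left(-1,6 \right)}\right) + H{\left(4 \right)}\right)\right)^{2} = \left(-110 + 0 \left(\left(-4 + \left(\left(-3\right) \left(-1\right) + 2 \cdot 6\right)\right) + 0\right)\right)^{2} = \left(-110 + 0 \left(\left(-4 + \left(3 + 12\right)\right) + 0\right)\right)^{2} = \left(-110 + 0 \left(\left(-4 + 15\right) + 0\right)\right)^{2} = \left(-110 + 0 \left(11 + 0\right)\right)^{2} = \left(-110 + 0 \cdot 11\right)^{2} = \left(-110 + 0\right)^{2} = \left(-110\right)^{2} = 12100$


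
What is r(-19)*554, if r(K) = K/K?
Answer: 554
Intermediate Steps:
r(K) = 1
r(-19)*554 = 1*554 = 554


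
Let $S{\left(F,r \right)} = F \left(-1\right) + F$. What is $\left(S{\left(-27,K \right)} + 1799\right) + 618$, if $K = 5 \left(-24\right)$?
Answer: $2417$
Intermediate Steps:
$K = -120$
$S{\left(F,r \right)} = 0$ ($S{\left(F,r \right)} = - F + F = 0$)
$\left(S{\left(-27,K \right)} + 1799\right) + 618 = \left(0 + 1799\right) + 618 = 1799 + 618 = 2417$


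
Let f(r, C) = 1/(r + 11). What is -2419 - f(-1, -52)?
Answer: -24191/10 ≈ -2419.1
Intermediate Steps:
f(r, C) = 1/(11 + r)
-2419 - f(-1, -52) = -2419 - 1/(11 - 1) = -2419 - 1/10 = -2419 - 1*⅒ = -2419 - ⅒ = -24191/10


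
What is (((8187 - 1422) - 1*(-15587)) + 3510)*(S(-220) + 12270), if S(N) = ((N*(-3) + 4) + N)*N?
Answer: -2208873420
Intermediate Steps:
S(N) = N*(4 - 2*N) (S(N) = ((-3*N + 4) + N)*N = ((4 - 3*N) + N)*N = (4 - 2*N)*N = N*(4 - 2*N))
(((8187 - 1422) - 1*(-15587)) + 3510)*(S(-220) + 12270) = (((8187 - 1422) - 1*(-15587)) + 3510)*(2*(-220)*(2 - 1*(-220)) + 12270) = ((6765 + 15587) + 3510)*(2*(-220)*(2 + 220) + 12270) = (22352 + 3510)*(2*(-220)*222 + 12270) = 25862*(-97680 + 12270) = 25862*(-85410) = -2208873420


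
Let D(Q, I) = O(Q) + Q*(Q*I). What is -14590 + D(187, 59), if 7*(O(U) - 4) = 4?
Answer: 14340099/7 ≈ 2.0486e+6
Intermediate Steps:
O(U) = 32/7 (O(U) = 4 + (1/7)*4 = 4 + 4/7 = 32/7)
D(Q, I) = 32/7 + I*Q**2 (D(Q, I) = 32/7 + Q*(Q*I) = 32/7 + Q*(I*Q) = 32/7 + I*Q**2)
-14590 + D(187, 59) = -14590 + (32/7 + 59*187**2) = -14590 + (32/7 + 59*34969) = -14590 + (32/7 + 2063171) = -14590 + 14442229/7 = 14340099/7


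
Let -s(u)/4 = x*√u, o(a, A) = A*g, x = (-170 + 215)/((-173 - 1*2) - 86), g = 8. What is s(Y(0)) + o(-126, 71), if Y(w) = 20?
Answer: 568 + 40*√5/29 ≈ 571.08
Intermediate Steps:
x = -5/29 (x = 45/((-173 - 2) - 86) = 45/(-175 - 86) = 45/(-261) = 45*(-1/261) = -5/29 ≈ -0.17241)
o(a, A) = 8*A (o(a, A) = A*8 = 8*A)
s(u) = 20*√u/29 (s(u) = -(-20)*√u/29 = 20*√u/29)
s(Y(0)) + o(-126, 71) = 20*√20/29 + 8*71 = 20*(2*√5)/29 + 568 = 40*√5/29 + 568 = 568 + 40*√5/29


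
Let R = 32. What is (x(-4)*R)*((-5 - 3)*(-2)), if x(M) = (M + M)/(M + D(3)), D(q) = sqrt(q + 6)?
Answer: 4096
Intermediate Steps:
D(q) = sqrt(6 + q)
x(M) = 2*M/(3 + M) (x(M) = (M + M)/(M + sqrt(6 + 3)) = (2*M)/(M + sqrt(9)) = (2*M)/(M + 3) = (2*M)/(3 + M) = 2*M/(3 + M))
(x(-4)*R)*((-5 - 3)*(-2)) = ((2*(-4)/(3 - 4))*32)*((-5 - 3)*(-2)) = ((2*(-4)/(-1))*32)*(-8*(-2)) = ((2*(-4)*(-1))*32)*16 = (8*32)*16 = 256*16 = 4096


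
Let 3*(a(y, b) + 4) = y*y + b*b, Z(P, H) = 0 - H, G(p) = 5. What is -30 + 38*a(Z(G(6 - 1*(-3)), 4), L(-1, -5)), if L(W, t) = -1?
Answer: 100/3 ≈ 33.333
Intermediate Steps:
Z(P, H) = -H
a(y, b) = -4 + b**2/3 + y**2/3 (a(y, b) = -4 + (y*y + b*b)/3 = -4 + (y**2 + b**2)/3 = -4 + (b**2 + y**2)/3 = -4 + (b**2/3 + y**2/3) = -4 + b**2/3 + y**2/3)
-30 + 38*a(Z(G(6 - 1*(-3)), 4), L(-1, -5)) = -30 + 38*(-4 + (1/3)*(-1)**2 + (-1*4)**2/3) = -30 + 38*(-4 + (1/3)*1 + (1/3)*(-4)**2) = -30 + 38*(-4 + 1/3 + (1/3)*16) = -30 + 38*(-4 + 1/3 + 16/3) = -30 + 38*(5/3) = -30 + 190/3 = 100/3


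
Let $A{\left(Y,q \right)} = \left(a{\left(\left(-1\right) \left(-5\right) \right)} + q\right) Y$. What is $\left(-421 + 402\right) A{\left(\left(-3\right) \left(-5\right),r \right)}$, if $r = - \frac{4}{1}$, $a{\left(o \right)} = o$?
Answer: $-285$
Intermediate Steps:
$r = -4$ ($r = \left(-4\right) 1 = -4$)
$A{\left(Y,q \right)} = Y \left(5 + q\right)$ ($A{\left(Y,q \right)} = \left(\left(-1\right) \left(-5\right) + q\right) Y = \left(5 + q\right) Y = Y \left(5 + q\right)$)
$\left(-421 + 402\right) A{\left(\left(-3\right) \left(-5\right),r \right)} = \left(-421 + 402\right) \left(-3\right) \left(-5\right) \left(5 - 4\right) = - 19 \cdot 15 \cdot 1 = \left(-19\right) 15 = -285$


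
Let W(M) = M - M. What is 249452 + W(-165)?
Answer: 249452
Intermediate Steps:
W(M) = 0
249452 + W(-165) = 249452 + 0 = 249452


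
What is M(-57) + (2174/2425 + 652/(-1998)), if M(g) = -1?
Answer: -1041299/2422575 ≈ -0.42983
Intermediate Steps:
M(-57) + (2174/2425 + 652/(-1998)) = -1 + (2174/2425 + 652/(-1998)) = -1 + (2174*(1/2425) + 652*(-1/1998)) = -1 + (2174/2425 - 326/999) = -1 + 1381276/2422575 = -1041299/2422575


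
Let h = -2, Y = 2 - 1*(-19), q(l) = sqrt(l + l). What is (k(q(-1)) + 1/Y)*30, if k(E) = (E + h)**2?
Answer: 430/7 - 120*I*sqrt(2) ≈ 61.429 - 169.71*I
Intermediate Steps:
q(l) = sqrt(2)*sqrt(l) (q(l) = sqrt(2*l) = sqrt(2)*sqrt(l))
Y = 21 (Y = 2 + 19 = 21)
k(E) = (-2 + E)**2 (k(E) = (E - 2)**2 = (-2 + E)**2)
(k(q(-1)) + 1/Y)*30 = ((-2 + sqrt(2)*sqrt(-1))**2 + 1/21)*30 = ((-2 + sqrt(2)*I)**2 + 1/21)*30 = ((-2 + I*sqrt(2))**2 + 1/21)*30 = (1/21 + (-2 + I*sqrt(2))**2)*30 = 10/7 + 30*(-2 + I*sqrt(2))**2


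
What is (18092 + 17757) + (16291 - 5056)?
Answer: 47084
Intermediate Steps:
(18092 + 17757) + (16291 - 5056) = 35849 + 11235 = 47084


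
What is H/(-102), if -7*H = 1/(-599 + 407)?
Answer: -1/137088 ≈ -7.2946e-6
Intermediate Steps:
H = 1/1344 (H = -1/(7*(-599 + 407)) = -⅐/(-192) = -⅐*(-1/192) = 1/1344 ≈ 0.00074405)
H/(-102) = (1/1344)/(-102) = (1/1344)*(-1/102) = -1/137088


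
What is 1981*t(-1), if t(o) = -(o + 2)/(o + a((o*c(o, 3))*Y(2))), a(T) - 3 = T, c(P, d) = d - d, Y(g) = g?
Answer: -1981/2 ≈ -990.50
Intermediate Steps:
c(P, d) = 0
a(T) = 3 + T
t(o) = -(2 + o)/(3 + o) (t(o) = -(o + 2)/(o + (3 + (o*0)*2)) = -(2 + o)/(o + (3 + 0*2)) = -(2 + o)/(o + (3 + 0)) = -(2 + o)/(o + 3) = -(2 + o)/(3 + o))
1981*t(-1) = 1981*((-2 - 1*(-1))/(3 - 1)) = 1981*((-2 + 1)/2) = 1981*((1/2)*(-1)) = 1981*(-1/2) = -1981/2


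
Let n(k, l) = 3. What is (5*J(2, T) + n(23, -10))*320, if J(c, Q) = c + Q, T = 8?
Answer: 16960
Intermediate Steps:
J(c, Q) = Q + c
(5*J(2, T) + n(23, -10))*320 = (5*(8 + 2) + 3)*320 = (5*10 + 3)*320 = (50 + 3)*320 = 53*320 = 16960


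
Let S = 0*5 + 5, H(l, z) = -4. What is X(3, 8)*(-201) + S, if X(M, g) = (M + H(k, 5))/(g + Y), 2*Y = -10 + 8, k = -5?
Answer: 236/7 ≈ 33.714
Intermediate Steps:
Y = -1 (Y = (-10 + 8)/2 = (½)*(-2) = -1)
X(M, g) = (-4 + M)/(-1 + g) (X(M, g) = (M - 4)/(g - 1) = (-4 + M)/(-1 + g))
S = 5 (S = 0 + 5 = 5)
X(3, 8)*(-201) + S = ((-4 + 3)/(-1 + 8))*(-201) + 5 = (-1/7)*(-201) + 5 = ((⅐)*(-1))*(-201) + 5 = -⅐*(-201) + 5 = 201/7 + 5 = 236/7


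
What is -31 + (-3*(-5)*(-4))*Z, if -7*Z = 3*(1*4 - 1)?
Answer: 323/7 ≈ 46.143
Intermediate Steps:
Z = -9/7 (Z = -3*(1*4 - 1)/7 = -3*(4 - 1)/7 = -3*3/7 = -⅐*9 = -9/7 ≈ -1.2857)
-31 + (-3*(-5)*(-4))*Z = -31 + (-3*(-5)*(-4))*(-9/7) = -31 + (15*(-4))*(-9/7) = -31 - 60*(-9/7) = -31 + 540/7 = 323/7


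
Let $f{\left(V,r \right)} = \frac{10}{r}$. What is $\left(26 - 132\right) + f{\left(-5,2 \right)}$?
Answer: $-101$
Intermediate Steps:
$\left(26 - 132\right) + f{\left(-5,2 \right)} = \left(26 - 132\right) + \frac{10}{2} = -106 + 10 \cdot \frac{1}{2} = -106 + 5 = -101$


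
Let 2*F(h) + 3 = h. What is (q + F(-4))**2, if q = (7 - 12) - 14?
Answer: 2025/4 ≈ 506.25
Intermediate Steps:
F(h) = -3/2 + h/2
q = -19 (q = -5 - 14 = -19)
(q + F(-4))**2 = (-19 + (-3/2 + (1/2)*(-4)))**2 = (-19 + (-3/2 - 2))**2 = (-19 - 7/2)**2 = (-45/2)**2 = 2025/4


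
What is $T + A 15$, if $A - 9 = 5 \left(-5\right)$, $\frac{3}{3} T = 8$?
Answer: $-232$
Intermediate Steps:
$T = 8$
$A = -16$ ($A = 9 + 5 \left(-5\right) = 9 - 25 = -16$)
$T + A 15 = 8 - 240 = -232$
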